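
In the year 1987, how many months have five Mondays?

A month has five Mondays exactly when Monday falls within its first (length − 28) days.
Jan: 31 days, starts Thu → 5 of Thu, Fri, Sat
Feb: 28 days, starts Sun → 5 of (none)
Mar: 31 days, starts Sun → 5 of Sun, Mon, Tue ✓
Apr: 30 days, starts Wed → 5 of Wed, Thu
May: 31 days, starts Fri → 5 of Fri, Sat, Sun
Jun: 30 days, starts Mon → 5 of Mon, Tue ✓
Jul: 31 days, starts Wed → 5 of Wed, Thu, Fri
Aug: 31 days, starts Sat → 5 of Sat, Sun, Mon ✓
Sep: 30 days, starts Tue → 5 of Tue, Wed
Oct: 31 days, starts Thu → 5 of Thu, Fri, Sat
Nov: 30 days, starts Sun → 5 of Sun, Mon ✓
Dec: 31 days, starts Tue → 5 of Tue, Wed, Thu
Months with five Mondays: Mar, Jun, Aug, Nov.

4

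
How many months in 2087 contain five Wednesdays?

A month has five Wednesdays exactly when Wednesday falls within its first (length − 28) days.
Jan: 31 days, starts Wed → 5 of Wed, Thu, Fri ✓
Feb: 28 days, starts Sat → 5 of (none)
Mar: 31 days, starts Sat → 5 of Sat, Sun, Mon
Apr: 30 days, starts Tue → 5 of Tue, Wed ✓
May: 31 days, starts Thu → 5 of Thu, Fri, Sat
Jun: 30 days, starts Sun → 5 of Sun, Mon
Jul: 31 days, starts Tue → 5 of Tue, Wed, Thu ✓
Aug: 31 days, starts Fri → 5 of Fri, Sat, Sun
Sep: 30 days, starts Mon → 5 of Mon, Tue
Oct: 31 days, starts Wed → 5 of Wed, Thu, Fri ✓
Nov: 30 days, starts Sat → 5 of Sat, Sun
Dec: 31 days, starts Mon → 5 of Mon, Tue, Wed ✓
Months with five Wednesdays: Jan, Apr, Jul, Oct, Dec.

5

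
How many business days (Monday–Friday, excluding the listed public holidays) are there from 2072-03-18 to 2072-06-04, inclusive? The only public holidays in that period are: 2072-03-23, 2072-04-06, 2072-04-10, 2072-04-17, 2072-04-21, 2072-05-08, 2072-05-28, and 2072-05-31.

52

2072-03-18 is a Friday.
From 2072-03-18 to 2072-06-04 is 79 days inclusive.
79 = 7 × 11 + 2, so there are 11 full weeks plus 2 extra days.
Each full week contributes 5 weekdays (Mon–Fri): 11 × 5 = 55.
The 2 extra days are Fri, Sat — 1 of them qualifies.
Total: 55 + 1 = 56.
Holidays: 2072-03-23 (Wed); 2072-04-06 (Wed); 2072-04-10 (Sun); 2072-04-17 (Sun); 2072-04-21 (Thu); 2072-05-08 (Sun); 2072-05-28 (Sat); 2072-05-31 (Tue).
4 of the 8 holidays fall on weekdays; the rest are weekends and were already excluded.
Business days: 56 − 4 = 52.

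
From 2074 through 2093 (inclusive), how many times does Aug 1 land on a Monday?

2

Day of week of August 1 in each year:
2074: Wed, 2075: Thu, 2076: Sat, 2077: Sun, 2078: Mon ✓, 2079: Tue, 2080: Thu, 2081: Fri, 2082: Sat, 2083: Sun, 2084: Tue, 2085: Wed, 2086: Thu, 2087: Fri, 2088: Sun, 2089: Mon ✓, 2090: Tue, 2091: Wed, 2092: Fri, 2093: Sat
Mondays: 2078, 2089.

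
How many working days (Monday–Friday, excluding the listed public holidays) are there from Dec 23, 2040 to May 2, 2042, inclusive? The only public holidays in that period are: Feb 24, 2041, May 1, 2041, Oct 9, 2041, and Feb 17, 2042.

Dec 23, 2040 is a Sunday.
From Dec 23, 2040 to May 2, 2042 is 496 days inclusive.
496 = 7 × 70 + 6, so there are 70 full weeks plus 6 extra days.
Each full week contributes 5 weekdays (Mon–Fri): 70 × 5 = 350.
The 6 extra days are Sun, Mon, Tue, Wed, Thu, Fri — 5 of them qualify.
Total: 350 + 5 = 355.
Holidays: Feb 24, 2041 (Sun); May 1, 2041 (Wed); Oct 9, 2041 (Wed); Feb 17, 2042 (Mon).
3 of the 4 holidays fall on weekdays; the rest are weekends and were already excluded.
Business days: 355 − 3 = 352.

352 working days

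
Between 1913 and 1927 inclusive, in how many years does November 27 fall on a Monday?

2

Day of week of November 27 in each year:
1913: Thu, 1914: Fri, 1915: Sat, 1916: Mon ✓, 1917: Tue, 1918: Wed, 1919: Thu, 1920: Sat, 1921: Sun, 1922: Mon ✓, 1923: Tue, 1924: Thu, 1925: Fri, 1926: Sat, 1927: Sun
Mondays: 1916, 1922.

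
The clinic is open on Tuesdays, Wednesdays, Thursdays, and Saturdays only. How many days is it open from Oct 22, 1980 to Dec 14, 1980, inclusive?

31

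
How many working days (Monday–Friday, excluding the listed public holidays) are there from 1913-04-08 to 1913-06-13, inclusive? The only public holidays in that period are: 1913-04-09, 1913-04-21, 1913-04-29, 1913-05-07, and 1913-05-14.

44

1913-04-08 is a Tuesday.
The range spans 67 days (inclusive of both endpoints).
67 = 7 × 9 + 4, so there are 9 full weeks plus 4 extra days.
Each full week contributes 5 weekdays (Mon–Fri): 9 × 5 = 45.
The 4 extra days are Tuesday, Wednesday, Thursday, Friday — 4 of them qualify.
Total: 45 + 4 = 49.
Holidays: 1913-04-09 (Wed); 1913-04-21 (Mon); 1913-04-29 (Tue); 1913-05-07 (Wed); 1913-05-14 (Wed).
All 5 holidays fall on weekdays, so subtract 5.
Business days: 49 − 5 = 44.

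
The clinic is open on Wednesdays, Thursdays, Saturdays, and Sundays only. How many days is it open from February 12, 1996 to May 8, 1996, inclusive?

49

February 12, 1996 is a Monday.
That's 87 days from start to end, counting both.
87 = 7 × 12 + 3, so there are 12 full weeks plus 3 extra days.
Each full week contributes 4 days from the set (Wed, Thu, Sat, Sun): 12 × 4 = 48.
The 3 extra days are Monday, Tuesday, Wednesday — 1 of them qualifies.
Total: 48 + 1 = 49.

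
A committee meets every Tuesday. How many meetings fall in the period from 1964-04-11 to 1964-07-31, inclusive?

1964-04-11 is a Saturday.
The range spans 112 days (inclusive of both endpoints).
112 = 7 × 16, so the span is exactly 16 full weeks.
Each full week contributes one Tuesday: 16 so far.

16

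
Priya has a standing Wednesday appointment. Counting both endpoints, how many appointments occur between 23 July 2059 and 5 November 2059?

16

23 July 2059 is a Wednesday.
From 23 July 2059 to 5 November 2059 is 106 days inclusive.
106 = 7 × 15 + 1, so there are 15 full weeks plus 1 extra day.
Each full week contributes one Wednesday: 15 so far.
The 1 extra day is Wednesday — 1 of them qualifies.
Total: 15 + 1 = 16.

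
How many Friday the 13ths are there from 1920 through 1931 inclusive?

22

Friday-the-13ths by year:
1920: Feb, Aug
1921: May
1922: Jan, Oct
1923: Apr, Jul
1924: Jun
1925: Feb, Mar, Nov
1926: Aug
1927: May
1928: Jan, Apr, Jul
1929: Sep, Dec
1930: Jun
1931: Feb, Mar, Nov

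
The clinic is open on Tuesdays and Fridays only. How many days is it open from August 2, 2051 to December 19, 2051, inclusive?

40

August 2, 2051 is a Wednesday.
The range spans 140 days (inclusive of both endpoints).
140 = 7 × 20, so the span is exactly 20 full weeks.
Each full week contributes 2 days from the set (Tue, Fri): 20 × 2 = 40.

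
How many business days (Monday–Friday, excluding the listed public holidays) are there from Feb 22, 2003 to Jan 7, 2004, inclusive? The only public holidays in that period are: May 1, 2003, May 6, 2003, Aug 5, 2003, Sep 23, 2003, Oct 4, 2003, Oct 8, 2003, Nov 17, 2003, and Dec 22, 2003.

221

Feb 22, 2003 is a Saturday.
That's 320 days from start to end, counting both.
320 = 7 × 45 + 5, so there are 45 full weeks plus 5 extra days.
Each full week contributes 5 weekdays (Mon–Fri): 45 × 5 = 225.
The 5 extra days are Saturday, Sunday, Monday, Tuesday, Wednesday — 3 of them qualify.
Total: 225 + 3 = 228.
Holidays: May 1, 2003 (Thu); May 6, 2003 (Tue); Aug 5, 2003 (Tue); Sep 23, 2003 (Tue); Oct 4, 2003 (Sat); Oct 8, 2003 (Wed); Nov 17, 2003 (Mon); Dec 22, 2003 (Mon).
7 of the 8 holidays fall on weekdays; the rest are weekends and were already excluded.
Business days: 228 − 7 = 221.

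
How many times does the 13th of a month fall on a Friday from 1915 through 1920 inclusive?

9

Friday-the-13ths by year:
1915: Aug
1916: Oct
1917: Apr, Jul
1918: Sep, Dec
1919: Jun
1920: Feb, Aug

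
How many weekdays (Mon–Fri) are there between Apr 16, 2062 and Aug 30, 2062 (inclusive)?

Apr 16, 2062 is a Sunday.
The range spans 137 days (inclusive of both endpoints).
137 = 7 × 19 + 4, so there are 19 full weeks plus 4 extra days.
Each full week contributes 5 weekdays (Mon–Fri): 19 × 5 = 95.
The 4 extra days are Sun, Mon, Tue, Wed — 3 of them qualify.
Total: 95 + 3 = 98.

98 weekdays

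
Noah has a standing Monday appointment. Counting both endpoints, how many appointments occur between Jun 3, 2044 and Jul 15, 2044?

Jun 3, 2044 is a Friday.
The range spans 43 days (inclusive of both endpoints).
43 = 7 × 6 + 1, so there are 6 full weeks plus 1 extra day.
Each full week contributes one Monday: 6 so far.
The 1 extra day is Friday — none qualify.
Total: 6 + 0 = 6.

6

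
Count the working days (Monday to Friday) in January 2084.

21

2084-01-01 is a Saturday.
From 2084-01-01 to 2084-01-31 is 31 days inclusive.
31 = 7 × 4 + 3, so there are 4 full weeks plus 3 extra days.
Each full week contributes 5 weekdays (Mon–Fri): 4 × 5 = 20.
The 3 extra days are Sat, Sun, Mon — 1 of them qualifies.
Total: 20 + 1 = 21.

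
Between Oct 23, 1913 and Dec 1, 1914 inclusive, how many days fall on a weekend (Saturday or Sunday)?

116

Oct 23, 1913 is a Thursday.
That's 405 days from start to end, counting both.
405 = 7 × 57 + 6, so there are 57 full weeks plus 6 extra days.
Each full week contributes 2 weekend days (Sat, Sun): 57 × 2 = 114.
The 6 extra days are Thursday, Friday, Saturday, Sunday, Monday, Tuesday — 2 of them qualify.
Total: 114 + 2 = 116.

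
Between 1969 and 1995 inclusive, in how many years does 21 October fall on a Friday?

4

Day of week of October 21 in each year:
1969: Tue, 1970: Wed, 1971: Thu, 1972: Sat, 1973: Sun, 1974: Mon, 1975: Tue, 1976: Thu, 1977: Fri ✓, 1978: Sat, 1979: Sun, 1980: Tue, 1981: Wed, 1982: Thu, 1983: Fri ✓, 1984: Sun, 1985: Mon, 1986: Tue, 1987: Wed, 1988: Fri ✓, 1989: Sat, 1990: Sun, 1991: Mon, 1992: Wed, 1993: Thu, 1994: Fri ✓, 1995: Sat
Fridays: 1977, 1983, 1988, 1994.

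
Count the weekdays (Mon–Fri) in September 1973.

20

September 1, 1973 is a Saturday.
From September 1, 1973 to September 30, 1973 is 30 days inclusive.
30 = 7 × 4 + 2, so there are 4 full weeks plus 2 extra days.
Each full week contributes 5 weekdays (Mon–Fri): 4 × 5 = 20.
The 2 extra days are Saturday, Sunday — none qualify.
Total: 20 + 0 = 20.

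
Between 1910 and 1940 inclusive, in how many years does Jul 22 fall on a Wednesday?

4

Day of week of July 22 in each year:
1910: Fri, 1911: Sat, 1912: Mon, 1913: Tue, 1914: Wed ✓, 1915: Thu, 1916: Sat, 1917: Sun, 1918: Mon, 1919: Tue, 1920: Thu, 1921: Fri, 1922: Sat, 1923: Sun, 1924: Tue, 1925: Wed ✓, 1926: Thu, 1927: Fri, 1928: Sun, 1929: Mon, 1930: Tue, 1931: Wed ✓, 1932: Fri, 1933: Sat, 1934: Sun, 1935: Mon, 1936: Wed ✓, 1937: Thu, 1938: Fri, 1939: Sat, 1940: Mon
Wednesdays: 1914, 1925, 1931, 1936.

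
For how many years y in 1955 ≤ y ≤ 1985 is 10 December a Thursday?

Day of week of December 10 in each year:
1955: Sat, 1956: Mon, 1957: Tue, 1958: Wed, 1959: Thu ✓, 1960: Sat, 1961: Sun, 1962: Mon, 1963: Tue, 1964: Thu ✓, 1965: Fri, 1966: Sat, 1967: Sun, 1968: Tue, 1969: Wed, 1970: Thu ✓, 1971: Fri, 1972: Sun, 1973: Mon, 1974: Tue, 1975: Wed, 1976: Fri, 1977: Sat, 1978: Sun, 1979: Mon, 1980: Wed, 1981: Thu ✓, 1982: Fri, 1983: Sat, 1984: Mon, 1985: Tue
Thursdays: 1959, 1964, 1970, 1981.

4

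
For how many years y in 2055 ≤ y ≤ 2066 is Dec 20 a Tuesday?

1

Day of week of December 20 in each year:
2055: Mon, 2056: Wed, 2057: Thu, 2058: Fri, 2059: Sat, 2060: Mon, 2061: Tue ✓, 2062: Wed, 2063: Thu, 2064: Sat, 2065: Sun, 2066: Mon
Tuesdays: 2061.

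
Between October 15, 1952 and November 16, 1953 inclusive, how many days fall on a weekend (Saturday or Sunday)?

October 15, 1952 is a Wednesday.
That's 398 days from start to end, counting both.
398 = 7 × 56 + 6, so there are 56 full weeks plus 6 extra days.
Each full week contributes 2 weekend days (Sat, Sun): 56 × 2 = 112.
The 6 extra days are Wednesday, Thursday, Friday, Saturday, Sunday, Monday — 2 of them qualify.
Total: 112 + 2 = 114.

114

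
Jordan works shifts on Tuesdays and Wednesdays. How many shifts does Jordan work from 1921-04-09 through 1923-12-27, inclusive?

1921-04-09 is a Saturday.
That's 993 days from start to end, counting both.
993 = 7 × 141 + 6, so there are 141 full weeks plus 6 extra days.
Each full week contributes 2 days from the set (Tue, Wed): 141 × 2 = 282.
The 6 extra days are Saturday, Sunday, Monday, Tuesday, Wednesday, Thursday — 2 of them qualify.
Total: 282 + 2 = 284.

284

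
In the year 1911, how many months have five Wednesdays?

4

A month has five Wednesdays exactly when Wednesday falls within its first (length − 28) days.
Jan: 31 days, starts Sun → 5 of Sun, Mon, Tue
Feb: 28 days, starts Wed → 5 of (none)
Mar: 31 days, starts Wed → 5 of Wed, Thu, Fri ✓
Apr: 30 days, starts Sat → 5 of Sat, Sun
May: 31 days, starts Mon → 5 of Mon, Tue, Wed ✓
Jun: 30 days, starts Thu → 5 of Thu, Fri
Jul: 31 days, starts Sat → 5 of Sat, Sun, Mon
Aug: 31 days, starts Tue → 5 of Tue, Wed, Thu ✓
Sep: 30 days, starts Fri → 5 of Fri, Sat
Oct: 31 days, starts Sun → 5 of Sun, Mon, Tue
Nov: 30 days, starts Wed → 5 of Wed, Thu ✓
Dec: 31 days, starts Fri → 5 of Fri, Sat, Sun
Months with five Wednesdays: Mar, May, Aug, Nov.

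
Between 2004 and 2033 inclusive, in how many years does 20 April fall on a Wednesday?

Day of week of April 20 in each year:
2004: Tue, 2005: Wed ✓, 2006: Thu, 2007: Fri, 2008: Sun, 2009: Mon, 2010: Tue, 2011: Wed ✓, 2012: Fri, 2013: Sat, 2014: Sun, 2015: Mon, 2016: Wed ✓, 2017: Thu, 2018: Fri, 2019: Sat, 2020: Mon, 2021: Tue, 2022: Wed ✓, 2023: Thu, 2024: Sat, 2025: Sun, 2026: Mon, 2027: Tue, 2028: Thu, 2029: Fri, 2030: Sat, 2031: Sun, 2032: Tue, 2033: Wed ✓
Wednesdays: 2005, 2011, 2016, 2022, 2033.

5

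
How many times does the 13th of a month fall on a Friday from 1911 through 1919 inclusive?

15

Friday-the-13ths by year:
1911: Jan, Oct
1912: Sep, Dec
1913: Jun
1914: Feb, Mar, Nov
1915: Aug
1916: Oct
1917: Apr, Jul
1918: Sep, Dec
1919: Jun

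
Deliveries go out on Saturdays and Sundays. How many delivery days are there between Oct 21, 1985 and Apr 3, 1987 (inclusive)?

Oct 21, 1985 is a Monday.
That's 530 days from start to end, counting both.
530 = 7 × 75 + 5, so there are 75 full weeks plus 5 extra days.
Each full week contributes 2 days from the set (Sat, Sun): 75 × 2 = 150.
The 5 extra days are Monday, Tuesday, Wednesday, Thursday, Friday — none qualify.
Total: 150 + 0 = 150.

150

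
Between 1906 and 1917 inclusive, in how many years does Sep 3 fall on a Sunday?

2

Day of week of September 3 in each year:
1906: Mon, 1907: Tue, 1908: Thu, 1909: Fri, 1910: Sat, 1911: Sun ✓, 1912: Tue, 1913: Wed, 1914: Thu, 1915: Fri, 1916: Sun ✓, 1917: Mon
Sundays: 1911, 1916.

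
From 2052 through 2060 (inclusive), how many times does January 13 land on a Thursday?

1

Day of week of January 13 in each year:
2052: Sat, 2053: Mon, 2054: Tue, 2055: Wed, 2056: Thu ✓, 2057: Sat, 2058: Sun, 2059: Mon, 2060: Tue
Thursdays: 2056.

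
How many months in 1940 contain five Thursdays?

4

A month has five Thursdays exactly when Thursday falls within its first (length − 28) days.
Jan: 31 days, starts Mon → 5 of Mon, Tue, Wed
Feb: 29 days, starts Thu → 5 of Thu ✓
Mar: 31 days, starts Fri → 5 of Fri, Sat, Sun
Apr: 30 days, starts Mon → 5 of Mon, Tue
May: 31 days, starts Wed → 5 of Wed, Thu, Fri ✓
Jun: 30 days, starts Sat → 5 of Sat, Sun
Jul: 31 days, starts Mon → 5 of Mon, Tue, Wed
Aug: 31 days, starts Thu → 5 of Thu, Fri, Sat ✓
Sep: 30 days, starts Sun → 5 of Sun, Mon
Oct: 31 days, starts Tue → 5 of Tue, Wed, Thu ✓
Nov: 30 days, starts Fri → 5 of Fri, Sat
Dec: 31 days, starts Sun → 5 of Sun, Mon, Tue
Months with five Thursdays: Feb, May, Aug, Oct.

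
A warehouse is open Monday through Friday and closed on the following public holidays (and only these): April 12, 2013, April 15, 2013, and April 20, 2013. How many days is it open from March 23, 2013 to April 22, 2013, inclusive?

19 business days

March 23, 2013 is a Saturday.
From March 23, 2013 to April 22, 2013 is 31 days inclusive.
31 = 7 × 4 + 3, so there are 4 full weeks plus 3 extra days.
Each full week contributes 5 weekdays (Mon–Fri): 4 × 5 = 20.
The 3 extra days are Saturday, Sunday, Monday — 1 of them qualifies.
Total: 20 + 1 = 21.
Holidays: April 12, 2013 (Fri); April 15, 2013 (Mon); April 20, 2013 (Sat).
2 of the 3 holidays fall on weekdays; the rest are weekends and were already excluded.
Business days: 21 − 2 = 19.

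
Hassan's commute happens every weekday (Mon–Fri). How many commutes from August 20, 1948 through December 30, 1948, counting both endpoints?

August 20, 1948 is a Friday.
From August 20, 1948 to December 30, 1948 is 133 days inclusive.
133 = 7 × 19, so the span is exactly 19 full weeks.
Each full week contributes 5 weekdays (Mon–Fri): 19 × 5 = 95.

95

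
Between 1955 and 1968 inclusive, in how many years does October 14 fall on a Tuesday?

Day of week of October 14 in each year:
1955: Fri, 1956: Sun, 1957: Mon, 1958: Tue ✓, 1959: Wed, 1960: Fri, 1961: Sat, 1962: Sun, 1963: Mon, 1964: Wed, 1965: Thu, 1966: Fri, 1967: Sat, 1968: Mon
Tuesdays: 1958.

1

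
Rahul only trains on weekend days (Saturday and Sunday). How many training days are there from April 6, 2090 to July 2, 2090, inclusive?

April 6, 2090 is a Thursday.
That's 88 days from start to end, counting both.
88 = 7 × 12 + 4, so there are 12 full weeks plus 4 extra days.
Each full week contributes 2 weekend days (Sat, Sun): 12 × 2 = 24.
The 4 extra days are Thursday, Friday, Saturday, Sunday — 2 of them qualify.
Total: 24 + 2 = 26.

26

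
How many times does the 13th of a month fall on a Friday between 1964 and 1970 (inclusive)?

Friday-the-13ths by year:
1964: Mar, Nov
1965: Aug
1966: May
1967: Jan, Oct
1968: Sep, Dec
1969: Jun
1970: Feb, Mar, Nov

12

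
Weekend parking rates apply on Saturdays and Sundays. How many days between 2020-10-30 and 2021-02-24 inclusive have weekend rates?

34

2020-10-30 is a Friday.
That's 118 days from start to end, counting both.
118 = 7 × 16 + 6, so there are 16 full weeks plus 6 extra days.
Each full week contributes 2 weekend days (Sat, Sun): 16 × 2 = 32.
The 6 extra days are Friday, Saturday, Sunday, Monday, Tuesday, Wednesday — 2 of them qualify.
Total: 32 + 2 = 34.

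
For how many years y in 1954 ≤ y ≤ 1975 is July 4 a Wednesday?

3

Day of week of July 4 in each year:
1954: Sun, 1955: Mon, 1956: Wed ✓, 1957: Thu, 1958: Fri, 1959: Sat, 1960: Mon, 1961: Tue, 1962: Wed ✓, 1963: Thu, 1964: Sat, 1965: Sun, 1966: Mon, 1967: Tue, 1968: Thu, 1969: Fri, 1970: Sat, 1971: Sun, 1972: Tue, 1973: Wed ✓, 1974: Thu, 1975: Fri
Wednesdays: 1956, 1962, 1973.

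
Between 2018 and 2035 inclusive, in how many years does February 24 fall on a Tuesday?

Day of week of February 24 in each year:
2018: Sat, 2019: Sun, 2020: Mon, 2021: Wed, 2022: Thu, 2023: Fri, 2024: Sat, 2025: Mon, 2026: Tue ✓, 2027: Wed, 2028: Thu, 2029: Sat, 2030: Sun, 2031: Mon, 2032: Tue ✓, 2033: Thu, 2034: Fri, 2035: Sat
Tuesdays: 2026, 2032.

2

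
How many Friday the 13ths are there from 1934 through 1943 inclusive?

Friday-the-13ths by year:
1934: Apr, Jul
1935: Sep, Dec
1936: Mar, Nov
1937: Aug
1938: May
1939: Jan, Oct
1940: Sep, Dec
1941: Jun
1942: Feb, Mar, Nov
1943: Aug

17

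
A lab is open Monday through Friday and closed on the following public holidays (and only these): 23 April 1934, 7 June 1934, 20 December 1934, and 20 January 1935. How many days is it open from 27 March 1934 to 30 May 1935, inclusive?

305

27 March 1934 is a Tuesday.
From 27 March 1934 to 30 May 1935 is 430 days inclusive.
430 = 7 × 61 + 3, so there are 61 full weeks plus 3 extra days.
Each full week contributes 5 weekdays (Mon–Fri): 61 × 5 = 305.
The 3 extra days are Tue, Wed, Thu — 3 of them qualify.
Total: 305 + 3 = 308.
Holidays: 23 April 1934 (Mon); 7 June 1934 (Thu); 20 December 1934 (Thu); 20 January 1935 (Sun).
3 of the 4 holidays fall on weekdays; the rest are weekends and were already excluded.
Business days: 308 − 3 = 305.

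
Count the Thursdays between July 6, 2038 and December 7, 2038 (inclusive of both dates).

22 Thursdays

July 6, 2038 is a Tuesday.
The range spans 155 days (inclusive of both endpoints).
155 = 7 × 22 + 1, so there are 22 full weeks plus 1 extra day.
Each full week contributes one Thursday: 22 so far.
The 1 extra day is Tuesday — none qualify.
Total: 22 + 0 = 22.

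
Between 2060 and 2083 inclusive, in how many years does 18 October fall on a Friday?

3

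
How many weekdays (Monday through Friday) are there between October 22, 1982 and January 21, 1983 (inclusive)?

October 22, 1982 is a Friday.
From October 22, 1982 to January 21, 1983 is 92 days inclusive.
92 = 7 × 13 + 1, so there are 13 full weeks plus 1 extra day.
Each full week contributes 5 weekdays (Mon–Fri): 13 × 5 = 65.
The 1 extra day is Friday — 1 of them qualifies.
Total: 65 + 1 = 66.

66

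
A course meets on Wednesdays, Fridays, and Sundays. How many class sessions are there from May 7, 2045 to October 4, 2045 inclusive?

65

May 7, 2045 is a Sunday.
That's 151 days from start to end, counting both.
151 = 7 × 21 + 4, so there are 21 full weeks plus 4 extra days.
Each full week contributes 3 days from the set (Wed, Fri, Sun): 21 × 3 = 63.
The 4 extra days are Sunday, Monday, Tuesday, Wednesday — 2 of them qualify.
Total: 63 + 2 = 65.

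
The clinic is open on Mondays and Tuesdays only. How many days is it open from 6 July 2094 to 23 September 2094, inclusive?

6 July 2094 is a Tuesday.
The range spans 80 days (inclusive of both endpoints).
80 = 7 × 11 + 3, so there are 11 full weeks plus 3 extra days.
Each full week contributes 2 days from the set (Mon, Tue): 11 × 2 = 22.
The 3 extra days are Tue, Wed, Thu — 1 of them qualifies.
Total: 22 + 1 = 23.

23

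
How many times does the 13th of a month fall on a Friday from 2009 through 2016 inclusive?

15

Friday-the-13ths by year:
2009: Feb, Mar, Nov
2010: Aug
2011: May
2012: Jan, Apr, Jul
2013: Sep, Dec
2014: Jun
2015: Feb, Mar, Nov
2016: May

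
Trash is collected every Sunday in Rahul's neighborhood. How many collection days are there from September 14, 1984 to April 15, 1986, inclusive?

September 14, 1984 is a Friday.
That's 579 days from start to end, counting both.
579 = 7 × 82 + 5, so there are 82 full weeks plus 5 extra days.
Each full week contributes one Sunday: 82 so far.
The 5 extra days are Fri, Sat, Sun, Mon, Tue — 1 of them qualifies.
Total: 82 + 1 = 83.

83 Sundays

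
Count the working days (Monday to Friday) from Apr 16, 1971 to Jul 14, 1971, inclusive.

64 weekdays

Apr 16, 1971 is a Friday.
That's 90 days from start to end, counting both.
90 = 7 × 12 + 6, so there are 12 full weeks plus 6 extra days.
Each full week contributes 5 weekdays (Mon–Fri): 12 × 5 = 60.
The 6 extra days are Friday, Saturday, Sunday, Monday, Tuesday, Wednesday — 4 of them qualify.
Total: 60 + 4 = 64.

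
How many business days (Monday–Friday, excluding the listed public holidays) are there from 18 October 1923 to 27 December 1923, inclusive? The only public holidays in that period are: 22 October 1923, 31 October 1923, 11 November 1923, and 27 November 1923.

18 October 1923 is a Thursday.
From 18 October 1923 to 27 December 1923 is 71 days inclusive.
71 = 7 × 10 + 1, so there are 10 full weeks plus 1 extra day.
Each full week contributes 5 weekdays (Mon–Fri): 10 × 5 = 50.
The 1 extra day is Thursday — 1 of them qualifies.
Total: 50 + 1 = 51.
Holidays: 22 October 1923 (Mon); 31 October 1923 (Wed); 11 November 1923 (Sun); 27 November 1923 (Tue).
3 of the 4 holidays fall on weekdays; the rest are weekends and were already excluded.
Business days: 51 − 3 = 48.

48 business days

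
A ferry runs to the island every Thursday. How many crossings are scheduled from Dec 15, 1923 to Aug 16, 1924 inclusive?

35 Thursdays

Dec 15, 1923 is a Saturday.
From Dec 15, 1923 to Aug 16, 1924 is 246 days inclusive.
246 = 7 × 35 + 1, so there are 35 full weeks plus 1 extra day.
Each full week contributes one Thursday: 35 so far.
The 1 extra day is Sat — none qualify.
Total: 35 + 0 = 35.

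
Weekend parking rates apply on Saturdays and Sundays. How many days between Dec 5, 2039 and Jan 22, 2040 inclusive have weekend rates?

14

Dec 5, 2039 is a Monday.
The range spans 49 days (inclusive of both endpoints).
49 = 7 × 7, so the span is exactly 7 full weeks.
Each full week contributes 2 weekend days (Sat, Sun): 7 × 2 = 14.
Total: 14.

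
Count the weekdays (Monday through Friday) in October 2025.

23

1 October 2025 is a Wednesday.
That's 31 days from start to end, counting both.
31 = 7 × 4 + 3, so there are 4 full weeks plus 3 extra days.
Each full week contributes 5 weekdays (Mon–Fri): 4 × 5 = 20.
The 3 extra days are Wed, Thu, Fri — 3 of them qualify.
Total: 20 + 3 = 23.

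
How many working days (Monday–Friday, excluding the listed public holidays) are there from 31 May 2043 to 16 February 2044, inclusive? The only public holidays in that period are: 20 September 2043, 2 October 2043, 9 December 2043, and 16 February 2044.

31 May 2043 is a Sunday.
The range spans 262 days (inclusive of both endpoints).
262 = 7 × 37 + 3, so there are 37 full weeks plus 3 extra days.
Each full week contributes 5 weekdays (Mon–Fri): 37 × 5 = 185.
The 3 extra days are Sunday, Monday, Tuesday — 2 of them qualify.
Total: 185 + 2 = 187.
Holidays: 20 September 2043 (Sun); 2 October 2043 (Fri); 9 December 2043 (Wed); 16 February 2044 (Tue).
3 of the 4 holidays fall on weekdays; the rest are weekends and were already excluded.
Business days: 187 − 3 = 184.

184 working days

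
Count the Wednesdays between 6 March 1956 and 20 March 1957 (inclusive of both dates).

55

6 March 1956 is a Tuesday.
That's 380 days from start to end, counting both.
380 = 7 × 54 + 2, so there are 54 full weeks plus 2 extra days.
Each full week contributes one Wednesday: 54 so far.
The 2 extra days are Tuesday, Wednesday — 1 of them qualifies.
Total: 54 + 1 = 55.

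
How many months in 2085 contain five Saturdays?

4

A month has five Saturdays exactly when Saturday falls within its first (length − 28) days.
Jan: 31 days, starts Mon → 5 of Mon, Tue, Wed
Feb: 28 days, starts Thu → 5 of (none)
Mar: 31 days, starts Thu → 5 of Thu, Fri, Sat ✓
Apr: 30 days, starts Sun → 5 of Sun, Mon
May: 31 days, starts Tue → 5 of Tue, Wed, Thu
Jun: 30 days, starts Fri → 5 of Fri, Sat ✓
Jul: 31 days, starts Sun → 5 of Sun, Mon, Tue
Aug: 31 days, starts Wed → 5 of Wed, Thu, Fri
Sep: 30 days, starts Sat → 5 of Sat, Sun ✓
Oct: 31 days, starts Mon → 5 of Mon, Tue, Wed
Nov: 30 days, starts Thu → 5 of Thu, Fri
Dec: 31 days, starts Sat → 5 of Sat, Sun, Mon ✓
Months with five Saturdays: Mar, Jun, Sep, Dec.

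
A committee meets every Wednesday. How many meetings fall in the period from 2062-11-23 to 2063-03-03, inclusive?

2062-11-23 is a Thursday.
That's 101 days from start to end, counting both.
101 = 7 × 14 + 3, so there are 14 full weeks plus 3 extra days.
Each full week contributes one Wednesday: 14 so far.
The 3 extra days are Thu, Fri, Sat — none qualify.
Total: 14 + 0 = 14.

14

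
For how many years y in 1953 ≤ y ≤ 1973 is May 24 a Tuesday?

3

Day of week of May 24 in each year:
1953: Sun, 1954: Mon, 1955: Tue ✓, 1956: Thu, 1957: Fri, 1958: Sat, 1959: Sun, 1960: Tue ✓, 1961: Wed, 1962: Thu, 1963: Fri, 1964: Sun, 1965: Mon, 1966: Tue ✓, 1967: Wed, 1968: Fri, 1969: Sat, 1970: Sun, 1971: Mon, 1972: Wed, 1973: Thu
Tuesdays: 1955, 1960, 1966.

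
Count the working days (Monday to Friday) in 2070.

261

January 1, 2070 is a Wednesday.
That's 365 days from start to end, counting both.
365 = 7 × 52 + 1, so there are 52 full weeks plus 1 extra day.
Each full week contributes 5 weekdays (Mon–Fri): 52 × 5 = 260.
The 1 extra day is Wednesday — 1 of them qualifies.
Total: 260 + 1 = 261.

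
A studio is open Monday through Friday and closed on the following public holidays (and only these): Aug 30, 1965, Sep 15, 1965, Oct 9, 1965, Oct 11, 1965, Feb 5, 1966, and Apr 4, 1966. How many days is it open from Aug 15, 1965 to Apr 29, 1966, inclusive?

181

Aug 15, 1965 is a Sunday.
That's 258 days from start to end, counting both.
258 = 7 × 36 + 6, so there are 36 full weeks plus 6 extra days.
Each full week contributes 5 weekdays (Mon–Fri): 36 × 5 = 180.
The 6 extra days are Sun, Mon, Tue, Wed, Thu, Fri — 5 of them qualify.
Total: 180 + 5 = 185.
Holidays: Aug 30, 1965 (Mon); Sep 15, 1965 (Wed); Oct 9, 1965 (Sat); Oct 11, 1965 (Mon); Feb 5, 1966 (Sat); Apr 4, 1966 (Mon).
4 of the 6 holidays fall on weekdays; the rest are weekends and were already excluded.
Business days: 185 − 4 = 181.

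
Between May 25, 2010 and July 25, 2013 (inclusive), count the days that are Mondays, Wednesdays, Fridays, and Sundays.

May 25, 2010 is a Tuesday.
The range spans 1158 days (inclusive of both endpoints).
1158 = 7 × 165 + 3, so there are 165 full weeks plus 3 extra days.
Each full week contributes 4 days from the set (Mon, Wed, Fri, Sun): 165 × 4 = 660.
The 3 extra days are Tue, Wed, Thu — 1 of them qualifies.
Total: 660 + 1 = 661.

661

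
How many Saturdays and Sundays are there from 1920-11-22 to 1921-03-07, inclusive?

1920-11-22 is a Monday.
The range spans 106 days (inclusive of both endpoints).
106 = 7 × 15 + 1, so there are 15 full weeks plus 1 extra day.
Each full week contributes 2 weekend days (Sat, Sun): 15 × 2 = 30.
The 1 extra day is Monday — none qualify.
Total: 30 + 0 = 30.

30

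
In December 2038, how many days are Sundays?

4

December 1, 2038 is a Wednesday.
From December 1, 2038 to December 31, 2038 is 31 days inclusive.
31 = 7 × 4 + 3, so there are 4 full weeks plus 3 extra days.
Each full week contributes one Sunday: 4 so far.
The 3 extra days are Wednesday, Thursday, Friday — none qualify.
Total: 4 + 0 = 4.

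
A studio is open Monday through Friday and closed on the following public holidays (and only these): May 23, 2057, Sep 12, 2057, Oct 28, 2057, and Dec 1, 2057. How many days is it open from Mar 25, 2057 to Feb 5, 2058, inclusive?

Mar 25, 2057 is a Sunday.
That's 318 days from start to end, counting both.
318 = 7 × 45 + 3, so there are 45 full weeks plus 3 extra days.
Each full week contributes 5 weekdays (Mon–Fri): 45 × 5 = 225.
The 3 extra days are Sun, Mon, Tue — 2 of them qualify.
Total: 225 + 2 = 227.
Holidays: May 23, 2057 (Wed); Sep 12, 2057 (Wed); Oct 28, 2057 (Sun); Dec 1, 2057 (Sat).
2 of the 4 holidays fall on weekdays; the rest are weekends and were already excluded.
Business days: 227 − 2 = 225.

225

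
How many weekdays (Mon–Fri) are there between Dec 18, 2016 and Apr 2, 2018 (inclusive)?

336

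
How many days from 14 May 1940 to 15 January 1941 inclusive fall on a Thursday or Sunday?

14 May 1940 is a Tuesday.
From 14 May 1940 to 15 January 1941 is 247 days inclusive.
247 = 7 × 35 + 2, so there are 35 full weeks plus 2 extra days.
Each full week contributes 2 days from the set (Thu, Sun): 35 × 2 = 70.
The 2 extra days are Tuesday, Wednesday — none qualify.
Total: 70 + 0 = 70.

70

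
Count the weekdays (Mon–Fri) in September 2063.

20

Sep 1, 2063 is a Saturday.
From Sep 1, 2063 to Sep 30, 2063 is 30 days inclusive.
30 = 7 × 4 + 2, so there are 4 full weeks plus 2 extra days.
Each full week contributes 5 weekdays (Mon–Fri): 4 × 5 = 20.
The 2 extra days are Sat, Sun — none qualify.
Total: 20 + 0 = 20.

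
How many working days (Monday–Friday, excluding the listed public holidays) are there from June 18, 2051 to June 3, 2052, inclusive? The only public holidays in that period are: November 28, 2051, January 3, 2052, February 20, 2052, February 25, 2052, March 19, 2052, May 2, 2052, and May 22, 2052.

245

June 18, 2051 is a Sunday.
From June 18, 2051 to June 3, 2052 is 352 days inclusive.
352 = 7 × 50 + 2, so there are 50 full weeks plus 2 extra days.
Each full week contributes 5 weekdays (Mon–Fri): 50 × 5 = 250.
The 2 extra days are Sunday, Monday — 1 of them qualifies.
Total: 250 + 1 = 251.
Holidays: November 28, 2051 (Tue); January 3, 2052 (Wed); February 20, 2052 (Tue); February 25, 2052 (Sun); March 19, 2052 (Tue); May 2, 2052 (Thu); May 22, 2052 (Wed).
6 of the 7 holidays fall on weekdays; the rest are weekends and were already excluded.
Business days: 251 − 6 = 245.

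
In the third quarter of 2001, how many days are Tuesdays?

Jul 1, 2001 is a Sunday.
The range spans 92 days (inclusive of both endpoints).
92 = 7 × 13 + 1, so there are 13 full weeks plus 1 extra day.
Each full week contributes one Tuesday: 13 so far.
The 1 extra day is Sun — none qualify.
Total: 13 + 0 = 13.

13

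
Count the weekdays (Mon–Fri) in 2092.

262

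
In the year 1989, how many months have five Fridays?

A month has five Fridays exactly when Friday falls within its first (length − 28) days.
Jan: 31 days, starts Sun → 5 of Sun, Mon, Tue
Feb: 28 days, starts Wed → 5 of (none)
Mar: 31 days, starts Wed → 5 of Wed, Thu, Fri ✓
Apr: 30 days, starts Sat → 5 of Sat, Sun
May: 31 days, starts Mon → 5 of Mon, Tue, Wed
Jun: 30 days, starts Thu → 5 of Thu, Fri ✓
Jul: 31 days, starts Sat → 5 of Sat, Sun, Mon
Aug: 31 days, starts Tue → 5 of Tue, Wed, Thu
Sep: 30 days, starts Fri → 5 of Fri, Sat ✓
Oct: 31 days, starts Sun → 5 of Sun, Mon, Tue
Nov: 30 days, starts Wed → 5 of Wed, Thu
Dec: 31 days, starts Fri → 5 of Fri, Sat, Sun ✓
Months with five Fridays: Mar, Jun, Sep, Dec.

4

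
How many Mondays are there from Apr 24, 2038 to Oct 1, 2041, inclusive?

180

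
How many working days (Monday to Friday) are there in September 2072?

1 September 2072 is a Thursday.
That's 30 days from start to end, counting both.
30 = 7 × 4 + 2, so there are 4 full weeks plus 2 extra days.
Each full week contributes 5 weekdays (Mon–Fri): 4 × 5 = 20.
The 2 extra days are Thu, Fri — 2 of them qualify.
Total: 20 + 2 = 22.

22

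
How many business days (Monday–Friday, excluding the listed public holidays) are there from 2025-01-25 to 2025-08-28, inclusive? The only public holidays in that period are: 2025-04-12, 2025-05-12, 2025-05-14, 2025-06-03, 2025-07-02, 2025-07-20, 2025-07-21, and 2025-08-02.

2025-01-25 is a Saturday.
The range spans 216 days (inclusive of both endpoints).
216 = 7 × 30 + 6, so there are 30 full weeks plus 6 extra days.
Each full week contributes 5 weekdays (Mon–Fri): 30 × 5 = 150.
The 6 extra days are Saturday, Sunday, Monday, Tuesday, Wednesday, Thursday — 4 of them qualify.
Total: 150 + 4 = 154.
Holidays: 2025-04-12 (Sat); 2025-05-12 (Mon); 2025-05-14 (Wed); 2025-06-03 (Tue); 2025-07-02 (Wed); 2025-07-20 (Sun); 2025-07-21 (Mon); 2025-08-02 (Sat).
5 of the 8 holidays fall on weekdays; the rest are weekends and were already excluded.
Business days: 154 − 5 = 149.

149 business days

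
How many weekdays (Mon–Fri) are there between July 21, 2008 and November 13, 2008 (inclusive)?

July 21, 2008 is a Monday.
From July 21, 2008 to November 13, 2008 is 116 days inclusive.
116 = 7 × 16 + 4, so there are 16 full weeks plus 4 extra days.
Each full week contributes 5 weekdays (Mon–Fri): 16 × 5 = 80.
The 4 extra days are Monday, Tuesday, Wednesday, Thursday — 4 of them qualify.
Total: 80 + 4 = 84.

84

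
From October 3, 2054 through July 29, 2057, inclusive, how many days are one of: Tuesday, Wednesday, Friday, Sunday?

589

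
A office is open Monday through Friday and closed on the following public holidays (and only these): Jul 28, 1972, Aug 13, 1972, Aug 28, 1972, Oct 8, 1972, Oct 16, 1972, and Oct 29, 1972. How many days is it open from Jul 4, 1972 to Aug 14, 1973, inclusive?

Jul 4, 1972 is a Tuesday.
From Jul 4, 1972 to Aug 14, 1973 is 407 days inclusive.
407 = 7 × 58 + 1, so there are 58 full weeks plus 1 extra day.
Each full week contributes 5 weekdays (Mon–Fri): 58 × 5 = 290.
The 1 extra day is Tuesday — 1 of them qualifies.
Total: 290 + 1 = 291.
Holidays: Jul 28, 1972 (Fri); Aug 13, 1972 (Sun); Aug 28, 1972 (Mon); Oct 8, 1972 (Sun); Oct 16, 1972 (Mon); Oct 29, 1972 (Sun).
3 of the 6 holidays fall on weekdays; the rest are weekends and were already excluded.
Business days: 291 − 3 = 288.

288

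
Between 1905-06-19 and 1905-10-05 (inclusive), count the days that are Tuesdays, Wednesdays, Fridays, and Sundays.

1905-06-19 is a Monday.
The range spans 109 days (inclusive of both endpoints).
109 = 7 × 15 + 4, so there are 15 full weeks plus 4 extra days.
Each full week contributes 4 days from the set (Tue, Wed, Fri, Sun): 15 × 4 = 60.
The 4 extra days are Mon, Tue, Wed, Thu — 2 of them qualify.
Total: 60 + 2 = 62.

62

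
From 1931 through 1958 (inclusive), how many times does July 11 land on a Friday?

Day of week of July 11 in each year:
1931: Sat, 1932: Mon, 1933: Tue, 1934: Wed, 1935: Thu, 1936: Sat, 1937: Sun, 1938: Mon, 1939: Tue, 1940: Thu, 1941: Fri ✓, 1942: Sat, 1943: Sun, 1944: Tue, 1945: Wed, 1946: Thu, 1947: Fri ✓, 1948: Sun, 1949: Mon, 1950: Tue, 1951: Wed, 1952: Fri ✓, 1953: Sat, 1954: Sun, 1955: Mon, 1956: Wed, 1957: Thu, 1958: Fri ✓
Fridays: 1941, 1947, 1952, 1958.

4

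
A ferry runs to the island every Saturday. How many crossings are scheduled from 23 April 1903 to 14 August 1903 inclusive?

23 April 1903 is a Thursday.
That's 114 days from start to end, counting both.
114 = 7 × 16 + 2, so there are 16 full weeks plus 2 extra days.
Each full week contributes one Saturday: 16 so far.
The 2 extra days are Thu, Fri — none qualify.
Total: 16 + 0 = 16.

16 Saturdays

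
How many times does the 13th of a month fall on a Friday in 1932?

1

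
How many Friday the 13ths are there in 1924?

1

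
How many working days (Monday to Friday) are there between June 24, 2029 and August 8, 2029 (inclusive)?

33 weekdays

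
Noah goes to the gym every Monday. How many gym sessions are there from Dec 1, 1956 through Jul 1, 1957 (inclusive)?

Dec 1, 1956 is a Saturday.
From Dec 1, 1956 to Jul 1, 1957 is 213 days inclusive.
213 = 7 × 30 + 3, so there are 30 full weeks plus 3 extra days.
Each full week contributes one Monday: 30 so far.
The 3 extra days are Sat, Sun, Mon — 1 of them qualifies.
Total: 30 + 1 = 31.

31 Mondays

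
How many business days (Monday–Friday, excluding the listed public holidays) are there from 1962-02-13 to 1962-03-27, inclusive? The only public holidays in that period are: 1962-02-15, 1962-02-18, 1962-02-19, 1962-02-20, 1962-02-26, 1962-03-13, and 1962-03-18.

1962-02-13 is a Tuesday.
The range spans 43 days (inclusive of both endpoints).
43 = 7 × 6 + 1, so there are 6 full weeks plus 1 extra day.
Each full week contributes 5 weekdays (Mon–Fri): 6 × 5 = 30.
The 1 extra day is Tuesday — 1 of them qualifies.
Total: 30 + 1 = 31.
Holidays: 1962-02-15 (Thu); 1962-02-18 (Sun); 1962-02-19 (Mon); 1962-02-20 (Tue); 1962-02-26 (Mon); 1962-03-13 (Tue); 1962-03-18 (Sun).
5 of the 7 holidays fall on weekdays; the rest are weekends and were already excluded.
Business days: 31 − 5 = 26.

26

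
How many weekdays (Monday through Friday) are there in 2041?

1 January 2041 is a Tuesday.
The range spans 365 days (inclusive of both endpoints).
365 = 7 × 52 + 1, so there are 52 full weeks plus 1 extra day.
Each full week contributes 5 weekdays (Mon–Fri): 52 × 5 = 260.
The 1 extra day is Tuesday — 1 of them qualifies.
Total: 260 + 1 = 261.

261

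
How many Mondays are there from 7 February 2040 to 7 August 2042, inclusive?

130 Mondays

7 February 2040 is a Tuesday.
From 7 February 2040 to 7 August 2042 is 913 days inclusive.
913 = 7 × 130 + 3, so there are 130 full weeks plus 3 extra days.
Each full week contributes one Monday: 130 so far.
The 3 extra days are Tuesday, Wednesday, Thursday — none qualify.
Total: 130 + 0 = 130.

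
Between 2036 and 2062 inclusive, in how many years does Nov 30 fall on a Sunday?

4

Day of week of November 30 in each year:
2036: Sun ✓, 2037: Mon, 2038: Tue, 2039: Wed, 2040: Fri, 2041: Sat, 2042: Sun ✓, 2043: Mon, 2044: Wed, 2045: Thu, 2046: Fri, 2047: Sat, 2048: Mon, 2049: Tue, 2050: Wed, 2051: Thu, 2052: Sat, 2053: Sun ✓, 2054: Mon, 2055: Tue, 2056: Thu, 2057: Fri, 2058: Sat, 2059: Sun ✓, 2060: Tue, 2061: Wed, 2062: Thu
Sundays: 2036, 2042, 2053, 2059.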